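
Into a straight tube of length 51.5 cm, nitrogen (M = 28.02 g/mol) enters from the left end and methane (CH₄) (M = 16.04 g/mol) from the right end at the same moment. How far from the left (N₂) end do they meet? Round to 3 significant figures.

22.2 cm

In equal time, each gas travels a distance ∝ its rate ∝ 1/√M, so d_N₂/d_CH₄ = √(M_CH₄/M_N₂) = √(16.04/28.02) = 0.7566.
With d_N₂ + d_CH₄ = 51.5 cm, d_CH₄ = 51.5/(1 + 0.7566) = 29.32 cm.
d_N₂ = 51.5 − 29.32 = 22.2 cm.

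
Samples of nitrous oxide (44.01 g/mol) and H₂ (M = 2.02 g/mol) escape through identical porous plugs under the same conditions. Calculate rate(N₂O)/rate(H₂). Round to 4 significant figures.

0.2142

From Graham's law, rate_N₂O/rate_H₂ = √(M_H₂/M_N₂O) = √(2.02/44.01) = √0.04590 = 0.2142.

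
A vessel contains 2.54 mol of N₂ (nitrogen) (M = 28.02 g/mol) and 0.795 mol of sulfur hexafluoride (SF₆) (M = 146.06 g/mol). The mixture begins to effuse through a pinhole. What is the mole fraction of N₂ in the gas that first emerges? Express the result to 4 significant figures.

Each component's effusion rate ∝ (its partial pressure)·(1/√M) ∝ n_i/√M_i.
x_N₂(eff) = (n_N₂/√M_N₂) / (n_N₂/√M_N₂ + n_SF₆/√M_SF₆)
= (2.54/√28.02) / (2.54/√28.02 + 0.795/√146.06) = 0.4798/(0.4798 + 0.06578) = 0.8794.

0.8794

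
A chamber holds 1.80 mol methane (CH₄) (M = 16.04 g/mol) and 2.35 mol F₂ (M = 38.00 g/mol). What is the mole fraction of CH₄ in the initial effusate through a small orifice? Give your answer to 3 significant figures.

Effusion rate of each component ∝ n_i/√M_i (partial pressure × 1/√M).
Mole fraction of CH₄ in the effusate = (n_CH₄/√M_CH₄) / (n_CH₄/√M_CH₄ + n_F₂/√M_F₂)
= (1.80/√16.04) / (1.80/√16.04 + 2.35/√38.00) = 0.4494/(0.4494 + 0.3812) = 0.541.

0.541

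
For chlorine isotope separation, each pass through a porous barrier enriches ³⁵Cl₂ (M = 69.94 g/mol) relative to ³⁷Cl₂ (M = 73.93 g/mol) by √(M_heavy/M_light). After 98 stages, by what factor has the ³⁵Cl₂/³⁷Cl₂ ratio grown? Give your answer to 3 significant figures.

15.2

After 98 stages the ratio has grown by (√(73.93/69.94))^98 = (73.93/69.94)^(98/2).
= 1.05705^49 = 15.2.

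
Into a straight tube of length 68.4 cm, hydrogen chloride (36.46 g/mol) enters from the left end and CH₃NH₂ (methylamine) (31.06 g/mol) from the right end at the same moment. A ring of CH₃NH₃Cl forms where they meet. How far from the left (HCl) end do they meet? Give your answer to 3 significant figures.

32.8 cm

Graham's law gives d_HCl/d_CH₃NH₂ = rate_HCl/rate_CH₃NH₂ = √(M_CH₃NH₂/M_HCl) = √(31.06/36.46) = 0.9230.
With d_HCl + d_CH₃NH₂ = 68.4 cm, d_CH₃NH₂ = 68.4/(1 + 0.9230) = 35.57 cm.
d_HCl = 68.4 − 35.57 = 32.8 cm.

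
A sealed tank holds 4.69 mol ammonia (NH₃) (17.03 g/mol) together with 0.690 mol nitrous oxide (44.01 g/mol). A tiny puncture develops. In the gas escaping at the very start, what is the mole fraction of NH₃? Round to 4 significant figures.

0.9162

The effusion rate of species i is ∝ p_i/√M_i ∝ n_i/√M_i.
So x_NH₃ in the escaping gas = (n_NH₃/√M_NH₃) / Σ(n_i/√M_i)
= (4.69/√17.03) / (4.69/√17.03 + 0.690/√44.01) = 1.136/(1.136 + 0.1040) = 0.9162.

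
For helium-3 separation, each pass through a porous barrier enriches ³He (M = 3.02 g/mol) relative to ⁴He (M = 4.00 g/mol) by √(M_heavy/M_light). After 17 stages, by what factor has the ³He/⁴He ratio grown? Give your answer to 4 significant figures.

The single-stage factor is √(M_heavy/M_light), so 17 stages give [√(4.00/3.02)]^17 = (4.00/3.02)^(17/2).
= 1.32450^(17/2) = 10.90.

10.90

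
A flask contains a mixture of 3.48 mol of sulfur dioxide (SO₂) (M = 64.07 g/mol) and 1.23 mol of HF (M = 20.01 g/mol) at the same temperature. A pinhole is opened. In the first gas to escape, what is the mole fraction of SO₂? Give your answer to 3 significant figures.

Effusion rate of each component ∝ n_i/√M_i (partial pressure × 1/√M).
Mole fraction of SO₂ in the effusate = (n_SO₂/√M_SO₂) / (n_SO₂/√M_SO₂ + n_HF/√M_HF)
= (3.48/√64.07) / (3.48/√64.07 + 1.23/√20.01) = 0.4348/(0.4348 + 0.2750) = 0.613.

0.613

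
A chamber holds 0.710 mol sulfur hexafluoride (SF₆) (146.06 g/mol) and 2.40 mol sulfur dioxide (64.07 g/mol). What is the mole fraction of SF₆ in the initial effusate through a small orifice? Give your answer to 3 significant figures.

Each component's effusion rate ∝ (its partial pressure)·(1/√M) ∝ n_i/√M_i.
x_SF₆(eff) = (n_SF₆/√M_SF₆) / (n_SF₆/√M_SF₆ + n_SO₂/√M_SO₂)
= (0.710/√146.06) / (0.710/√146.06 + 2.40/√64.07) = 0.05875/(0.05875 + 0.2998) = 0.164.

0.164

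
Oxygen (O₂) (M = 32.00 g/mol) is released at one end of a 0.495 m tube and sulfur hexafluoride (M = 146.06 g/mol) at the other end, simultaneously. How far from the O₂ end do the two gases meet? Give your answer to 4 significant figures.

In equal time, each gas travels a distance ∝ its rate ∝ 1/√M, so d_O₂/d_SF₆ = √(M_SF₆/M_O₂) = √(146.06/32.00) = 2.136.
With d_O₂ + d_SF₆ = 0.495 m, d_SF₆ = 0.495/(1 + 2.136) = 0.1578 m.
d_O₂ = 0.495 − 0.1578 = 0.3372 m.

0.3372 m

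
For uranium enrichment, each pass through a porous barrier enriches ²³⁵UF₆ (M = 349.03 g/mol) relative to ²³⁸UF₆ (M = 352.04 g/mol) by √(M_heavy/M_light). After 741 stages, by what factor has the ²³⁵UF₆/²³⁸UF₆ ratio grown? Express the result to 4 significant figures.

24.08

The single-stage factor is √(M_heavy/M_light), so 741 stages give [√(352.04/349.03)]^741 = (352.04/349.03)^(741/2).
= 1.00862^(741/2) = 24.08.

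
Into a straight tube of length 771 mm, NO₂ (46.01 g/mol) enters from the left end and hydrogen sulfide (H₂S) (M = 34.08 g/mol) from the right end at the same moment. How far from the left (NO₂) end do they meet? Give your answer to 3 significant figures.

357 mm

Distances travelled in equal time are proportional to diffusion rates, so d_NO₂/d_H₂S = √(M_H₂S/M_NO₂) = √(34.08/46.01) = 0.8606.
With d_NO₂ + d_H₂S = 771 mm, d_H₂S = 771/(1 + 0.8606) = 414.4 mm.
d_NO₂ = 771 − 414.4 = 357 mm.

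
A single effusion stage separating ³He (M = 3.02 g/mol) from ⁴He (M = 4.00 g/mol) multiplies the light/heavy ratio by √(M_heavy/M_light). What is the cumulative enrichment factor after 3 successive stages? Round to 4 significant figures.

1.524

Each stage multiplies the ratio by α = √(4.00/3.02), so after 3 stages the overall factor is α^3 = (4.00/3.02)^(3/2).
= 1.32450^(3/2) = 1.524.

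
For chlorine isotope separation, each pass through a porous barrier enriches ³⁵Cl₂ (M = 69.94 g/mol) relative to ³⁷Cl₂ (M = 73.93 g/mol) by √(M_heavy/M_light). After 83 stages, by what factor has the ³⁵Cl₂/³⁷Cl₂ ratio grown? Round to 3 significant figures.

10.0

The single-stage factor is √(M_heavy/M_light), so 83 stages give [√(73.93/69.94)]^83 = (73.93/69.94)^(83/2).
= 1.05705^(83/2) = 10.0.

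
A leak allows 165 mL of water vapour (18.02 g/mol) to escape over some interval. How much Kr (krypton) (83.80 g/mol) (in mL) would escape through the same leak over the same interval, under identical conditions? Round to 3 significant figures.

76.5 mL

Graham's law gives rate_Kr/rate_H₂O = √(M_H₂O/M_Kr) = √(18.02/83.80) = √0.2150 = 0.4637.
So the volume for Kr is 165 × 0.4637 = 76.5 mL.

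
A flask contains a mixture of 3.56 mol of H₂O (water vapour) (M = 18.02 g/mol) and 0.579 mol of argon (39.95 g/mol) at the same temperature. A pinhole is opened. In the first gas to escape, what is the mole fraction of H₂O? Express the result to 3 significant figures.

0.902

Each component's effusion rate ∝ (its partial pressure)·(1/√M) ∝ n_i/√M_i.
So x_H₂O in the escaping gas = (n_H₂O/√M_H₂O) / Σ(n_i/√M_i)
= (3.56/√18.02) / (3.56/√18.02 + 0.579/√39.95) = 0.8386/(0.8386 + 0.09161) = 0.902.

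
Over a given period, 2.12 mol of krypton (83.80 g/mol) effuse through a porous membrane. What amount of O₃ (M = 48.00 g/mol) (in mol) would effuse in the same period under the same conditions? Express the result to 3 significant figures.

Since effusion rate ∝ 1/√M, rate_O₃/rate_Kr = √(M_Kr/M_O₃) = √(83.80/48.00) = √1.746 = 1.321.
So the amount for O₃ is 2.12 × 1.321 = 2.80 mol.

2.80 mol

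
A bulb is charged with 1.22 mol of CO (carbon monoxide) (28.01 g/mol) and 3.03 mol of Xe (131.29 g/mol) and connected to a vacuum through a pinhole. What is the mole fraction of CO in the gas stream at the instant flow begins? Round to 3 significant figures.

0.466

The effusion rate of species i is ∝ p_i/√M_i ∝ n_i/√M_i.
Mole fraction of CO in the effusate = (n_CO/√M_CO) / (n_CO/√M_CO + n_Xe/√M_Xe)
= (1.22/√28.01) / (1.22/√28.01 + 3.03/√131.29) = 0.2305/(0.2305 + 0.2644) = 0.466.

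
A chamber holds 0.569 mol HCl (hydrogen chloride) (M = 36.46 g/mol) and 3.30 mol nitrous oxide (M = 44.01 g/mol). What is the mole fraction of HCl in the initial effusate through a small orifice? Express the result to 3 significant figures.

0.159

The effusion rate of species i is ∝ p_i/√M_i ∝ n_i/√M_i.
So x_HCl in the escaping gas = (n_HCl/√M_HCl) / Σ(n_i/√M_i)
= (0.569/√36.46) / (0.569/√36.46 + 3.30/√44.01) = 0.09423/(0.09423 + 0.4974) = 0.159.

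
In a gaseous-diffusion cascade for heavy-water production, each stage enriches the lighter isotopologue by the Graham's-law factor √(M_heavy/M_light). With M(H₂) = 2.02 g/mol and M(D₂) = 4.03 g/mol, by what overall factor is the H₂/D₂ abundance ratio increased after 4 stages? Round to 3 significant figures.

Overall factor = α^4 with α = √(4.03/2.02), i.e. (4.03/2.02)^(4/2).
= 1.99505^2 = 3.98.

3.98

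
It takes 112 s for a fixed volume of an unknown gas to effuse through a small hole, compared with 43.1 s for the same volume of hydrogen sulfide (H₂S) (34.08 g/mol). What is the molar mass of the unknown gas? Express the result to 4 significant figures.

Using Graham's law: t_X/t_H₂S = √(M_X/M_H₂S).
112/43.1 = 2.599 = √(M_X/34.08)
M_X = 34.08 × 2.599² = 34.08 × 6.753 = 230.1 g/mol

230.1 g/mol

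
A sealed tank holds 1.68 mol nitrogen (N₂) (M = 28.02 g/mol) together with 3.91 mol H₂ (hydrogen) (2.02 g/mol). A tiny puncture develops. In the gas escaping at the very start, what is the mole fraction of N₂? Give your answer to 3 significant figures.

Each component's effusion rate ∝ (its partial pressure)·(1/√M) ∝ n_i/√M_i.
So x_N₂ in the escaping gas = (n_N₂/√M_N₂) / Σ(n_i/√M_i)
= (1.68/√28.02) / (1.68/√28.02 + 3.91/√2.02) = 0.3174/(0.3174 + 2.751) = 0.103.

0.103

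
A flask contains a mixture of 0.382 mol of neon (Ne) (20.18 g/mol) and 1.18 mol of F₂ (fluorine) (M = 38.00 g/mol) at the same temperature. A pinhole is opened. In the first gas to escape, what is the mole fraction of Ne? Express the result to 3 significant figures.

0.308

The effusion rate of species i is ∝ p_i/√M_i ∝ n_i/√M_i.
So x_Ne in the escaping gas = (n_Ne/√M_Ne) / Σ(n_i/√M_i)
= (0.382/√20.18) / (0.382/√20.18 + 1.18/√38.00) = 0.08504/(0.08504 + 0.1914) = 0.308.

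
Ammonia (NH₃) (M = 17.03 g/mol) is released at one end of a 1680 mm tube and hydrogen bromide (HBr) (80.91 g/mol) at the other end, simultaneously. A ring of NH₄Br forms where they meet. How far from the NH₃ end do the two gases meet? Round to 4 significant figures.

Graham's law gives d_NH₃/d_HBr = rate_NH₃/rate_HBr = √(M_HBr/M_NH₃) = √(80.91/17.03) = 2.180.
With d_NH₃ + d_HBr = 1680 mm, d_HBr = 1680/(1 + 2.180) = 528.4 mm.
d_NH₃ = 1680 − 528.4 = 1152 mm.

1152 mm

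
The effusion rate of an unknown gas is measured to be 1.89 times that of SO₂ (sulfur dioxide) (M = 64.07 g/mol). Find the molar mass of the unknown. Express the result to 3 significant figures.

17.9 g/mol

Using Graham's law: rate_X/rate_SO₂ = √(M_SO₂/M_X).
1.89 = √(64.07/M_X)
M_X = 64.07 / 1.89² = 64.07 / 3.572 = 17.9 g/mol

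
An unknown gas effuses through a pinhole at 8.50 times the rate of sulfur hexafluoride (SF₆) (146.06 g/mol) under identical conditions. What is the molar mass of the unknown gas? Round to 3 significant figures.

Using Graham's law: rate_X/rate_SF₆ = √(M_SF₆/M_X).
8.50 = √(146.06/M_X)
M_X = 146.06 / 8.50² = 146.06 / 72.25 = 2.02 g/mol

2.02 g/mol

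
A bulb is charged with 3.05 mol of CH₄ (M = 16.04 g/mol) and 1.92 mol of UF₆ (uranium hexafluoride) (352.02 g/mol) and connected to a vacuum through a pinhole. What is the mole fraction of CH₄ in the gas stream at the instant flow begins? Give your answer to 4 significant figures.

Each component's effusion rate ∝ (its partial pressure)·(1/√M) ∝ n_i/√M_i.
Mole fraction of CH₄ in the effusate = (n_CH₄/√M_CH₄) / (n_CH₄/√M_CH₄ + n_UF₆/√M_UF₆)
= (3.05/√16.04) / (3.05/√16.04 + 1.92/√352.02) = 0.7615/(0.7615 + 0.1023) = 0.8815.

0.8815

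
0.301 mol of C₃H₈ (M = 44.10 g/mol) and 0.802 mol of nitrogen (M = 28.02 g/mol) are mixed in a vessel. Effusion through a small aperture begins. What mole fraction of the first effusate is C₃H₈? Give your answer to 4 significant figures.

Effusion rate of each component ∝ n_i/√M_i (partial pressure × 1/√M).
x_C₃H₈(eff) = (n_C₃H₈/√M_C₃H₈) / (n_C₃H₈/√M_C₃H₈ + n_N₂/√M_N₂)
= (0.301/√44.10) / (0.301/√44.10 + 0.802/√28.02) = 0.04533/(0.04533 + 0.1515) = 0.2303.

0.2303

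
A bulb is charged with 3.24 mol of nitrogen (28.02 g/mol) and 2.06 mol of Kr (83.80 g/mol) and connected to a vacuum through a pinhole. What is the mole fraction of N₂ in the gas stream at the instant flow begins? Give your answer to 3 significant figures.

Each component's effusion rate ∝ (its partial pressure)·(1/√M) ∝ n_i/√M_i.
Mole fraction of N₂ in the effusate = (n_N₂/√M_N₂) / (n_N₂/√M_N₂ + n_Kr/√M_Kr)
= (3.24/√28.02) / (3.24/√28.02 + 2.06/√83.80) = 0.6121/(0.6121 + 0.2250) = 0.731.

0.731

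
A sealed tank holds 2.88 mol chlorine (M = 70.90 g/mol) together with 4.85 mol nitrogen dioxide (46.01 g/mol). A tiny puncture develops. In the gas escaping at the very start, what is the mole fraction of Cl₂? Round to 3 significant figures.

0.324

The effusion rate of species i is ∝ p_i/√M_i ∝ n_i/√M_i.
So x_Cl₂ in the escaping gas = (n_Cl₂/√M_Cl₂) / Σ(n_i/√M_i)
= (2.88/√70.90) / (2.88/√70.90 + 4.85/√46.01) = 0.3420/(0.3420 + 0.7150) = 0.324.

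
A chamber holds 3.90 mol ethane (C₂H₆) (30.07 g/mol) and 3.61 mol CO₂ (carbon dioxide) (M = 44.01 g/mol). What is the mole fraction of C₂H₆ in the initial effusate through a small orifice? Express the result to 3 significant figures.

0.567

Rate_i ∝ x_i/√M_i (Graham's law weighted by mole fraction), so the effusate composition follows n_i/√M_i.
x_C₂H₆(eff) = (n_C₂H₆/√M_C₂H₆) / (n_C₂H₆/√M_C₂H₆ + n_CO₂/√M_CO₂)
= (3.90/√30.07) / (3.90/√30.07 + 3.61/√44.01) = 0.7112/(0.7112 + 0.5442) = 0.567.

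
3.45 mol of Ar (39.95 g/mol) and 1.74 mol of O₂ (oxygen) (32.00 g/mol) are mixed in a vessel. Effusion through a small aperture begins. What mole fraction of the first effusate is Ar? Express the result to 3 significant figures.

Rate_i ∝ x_i/√M_i (Graham's law weighted by mole fraction), so the effusate composition follows n_i/√M_i.
So x_Ar in the escaping gas = (n_Ar/√M_Ar) / Σ(n_i/√M_i)
= (3.45/√39.95) / (3.45/√39.95 + 1.74/√32.00) = 0.5458/(0.5458 + 0.3076) = 0.640.

0.640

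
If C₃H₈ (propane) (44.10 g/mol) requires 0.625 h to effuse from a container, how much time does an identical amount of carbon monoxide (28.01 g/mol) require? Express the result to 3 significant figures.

From Graham's law, t_CO/t_C₃H₈ = √(M_CO/M_C₃H₈) = √(28.01/44.10) = √0.6351 = 0.7970.
So the time for CO is 0.625 × 0.7970 = 0.498 h.

0.498 h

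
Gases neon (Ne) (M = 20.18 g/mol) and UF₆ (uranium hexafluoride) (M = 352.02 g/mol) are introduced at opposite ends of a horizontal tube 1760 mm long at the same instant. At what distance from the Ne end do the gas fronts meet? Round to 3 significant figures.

Distances travelled in equal time are proportional to diffusion rates, so d_Ne/d_UF₆ = √(M_UF₆/M_Ne) = √(352.02/20.18) = 4.177.
With d_Ne + d_UF₆ = 1760 mm, d_UF₆ = 1760/(1 + 4.177) = 340.0 mm.
d_Ne = 1760 − 340.0 = 1420 mm.

1420 mm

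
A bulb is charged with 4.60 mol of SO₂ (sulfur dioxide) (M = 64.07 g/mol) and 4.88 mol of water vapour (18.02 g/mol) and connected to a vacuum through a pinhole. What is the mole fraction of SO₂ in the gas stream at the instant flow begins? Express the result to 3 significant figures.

0.333

Rate_i ∝ x_i/√M_i (Graham's law weighted by mole fraction), so the effusate composition follows n_i/√M_i.
So x_SO₂ in the escaping gas = (n_SO₂/√M_SO₂) / Σ(n_i/√M_i)
= (4.60/√64.07) / (4.60/√64.07 + 4.88/√18.02) = 0.5747/(0.5747 + 1.150) = 0.333.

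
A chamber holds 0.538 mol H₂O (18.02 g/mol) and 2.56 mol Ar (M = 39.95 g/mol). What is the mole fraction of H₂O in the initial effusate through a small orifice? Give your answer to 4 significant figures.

0.2383

Rate_i ∝ x_i/√M_i (Graham's law weighted by mole fraction), so the effusate composition follows n_i/√M_i.
So x_H₂O in the escaping gas = (n_H₂O/√M_H₂O) / Σ(n_i/√M_i)
= (0.538/√18.02) / (0.538/√18.02 + 2.56/√39.95) = 0.1267/(0.1267 + 0.4050) = 0.2383.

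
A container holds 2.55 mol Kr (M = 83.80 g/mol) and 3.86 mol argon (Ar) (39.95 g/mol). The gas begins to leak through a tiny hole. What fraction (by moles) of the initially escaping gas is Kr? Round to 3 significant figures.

0.313

Each component's effusion rate ∝ (its partial pressure)·(1/√M) ∝ n_i/√M_i.
x_Kr(eff) = (n_Kr/√M_Kr) / (n_Kr/√M_Kr + n_Ar/√M_Ar)
= (2.55/√83.80) / (2.55/√83.80 + 3.86/√39.95) = 0.2786/(0.2786 + 0.6107) = 0.313.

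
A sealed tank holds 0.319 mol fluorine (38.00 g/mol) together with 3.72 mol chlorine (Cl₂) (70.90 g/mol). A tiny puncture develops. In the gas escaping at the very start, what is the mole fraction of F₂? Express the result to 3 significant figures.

Each component's effusion rate ∝ (its partial pressure)·(1/√M) ∝ n_i/√M_i.
So x_F₂ in the escaping gas = (n_F₂/√M_F₂) / Σ(n_i/√M_i)
= (0.319/√38.00) / (0.319/√38.00 + 3.72/√70.90) = 0.05175/(0.05175 + 0.4418) = 0.105.

0.105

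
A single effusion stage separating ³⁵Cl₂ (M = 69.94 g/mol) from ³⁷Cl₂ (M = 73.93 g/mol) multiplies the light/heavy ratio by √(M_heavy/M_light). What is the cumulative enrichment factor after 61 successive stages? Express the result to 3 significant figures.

Each stage multiplies the ratio by α = √(73.93/69.94), so after 61 stages the overall factor is α^61 = (73.93/69.94)^(61/2).
= 1.05705^(61/2) = 5.43.

5.43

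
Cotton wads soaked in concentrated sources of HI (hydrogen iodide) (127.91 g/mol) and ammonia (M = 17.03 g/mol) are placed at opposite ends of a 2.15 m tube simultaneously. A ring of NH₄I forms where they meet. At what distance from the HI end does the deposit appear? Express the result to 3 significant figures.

Distances travelled in equal time are proportional to diffusion rates, so d_HI/d_NH₃ = √(M_NH₃/M_HI) = √(17.03/127.91) = 0.3649.
With d_HI + d_NH₃ = 2.15 m, d_NH₃ = 2.15/(1 + 0.3649) = 1.575 m.
d_HI = 2.15 − 1.575 = 0.575 m.

0.575 m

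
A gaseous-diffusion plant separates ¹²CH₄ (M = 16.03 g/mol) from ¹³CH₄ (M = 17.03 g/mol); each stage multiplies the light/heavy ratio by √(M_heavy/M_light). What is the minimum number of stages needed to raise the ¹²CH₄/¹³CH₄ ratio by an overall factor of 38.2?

Single-stage factor α = √(17.03/16.03), so ln α = ½ ln(1.06238) = 0.03026.
Need α^N ≥ 38.2 ⇒ N ≥ ln(38.2) / ln α = 3.643 / 0.03026 = 120.40.
Rounding up, N = 121 stages.

121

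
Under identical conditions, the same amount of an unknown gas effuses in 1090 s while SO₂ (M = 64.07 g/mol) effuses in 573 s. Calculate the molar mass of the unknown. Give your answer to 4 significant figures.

231.8 g/mol

Since effusion rate ∝ 1/√M, t_X/t_SO₂ = √(M_X/M_SO₂).
1090/573 = 1.902 = √(M_X/64.07)
M_X = 64.07 × 1.902² = 64.07 × 3.619 = 231.8 g/mol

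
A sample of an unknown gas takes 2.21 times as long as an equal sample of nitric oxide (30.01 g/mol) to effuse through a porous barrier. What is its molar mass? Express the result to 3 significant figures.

Since effusion rate ∝ 1/√M, t_X/t_NO = √(M_X/M_NO).
2.21 = √(M_X/30.01)
M_X = 30.01 × 2.21² = 30.01 × 4.884 = 147 g/mol

147 g/mol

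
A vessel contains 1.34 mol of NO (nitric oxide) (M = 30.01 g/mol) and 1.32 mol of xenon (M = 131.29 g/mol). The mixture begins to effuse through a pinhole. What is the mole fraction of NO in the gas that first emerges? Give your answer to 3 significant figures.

0.680

Each component's effusion rate ∝ (its partial pressure)·(1/√M) ∝ n_i/√M_i.
So x_NO in the escaping gas = (n_NO/√M_NO) / Σ(n_i/√M_i)
= (1.34/√30.01) / (1.34/√30.01 + 1.32/√131.29) = 0.2446/(0.2446 + 0.1152) = 0.680.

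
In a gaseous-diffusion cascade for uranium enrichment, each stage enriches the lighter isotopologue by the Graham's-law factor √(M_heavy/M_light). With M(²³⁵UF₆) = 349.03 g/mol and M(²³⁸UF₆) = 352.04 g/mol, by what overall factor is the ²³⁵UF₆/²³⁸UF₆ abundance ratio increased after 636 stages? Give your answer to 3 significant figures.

The single-stage factor is √(M_heavy/M_light), so 636 stages give [√(352.04/349.03)]^636 = (352.04/349.03)^(636/2).
= 1.00862^318 = 15.3.

15.3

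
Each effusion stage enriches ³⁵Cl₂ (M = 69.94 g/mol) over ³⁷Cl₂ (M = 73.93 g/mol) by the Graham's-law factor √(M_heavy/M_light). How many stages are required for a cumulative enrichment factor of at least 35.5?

129

With α = √(73.93/69.94) per stage, ln α = ½ ln(1.05705) = 0.02774.
Need α^N ≥ 35.5 ⇒ N ≥ ln(35.5) / ln α = 3.570 / 0.02774 = 128.68.
Minimum whole number of stages: N = 129.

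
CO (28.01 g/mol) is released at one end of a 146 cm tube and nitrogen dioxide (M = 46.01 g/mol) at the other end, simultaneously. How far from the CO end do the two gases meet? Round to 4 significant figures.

82.01 cm

Graham's law gives d_CO/d_NO₂ = rate_CO/rate_NO₂ = √(M_NO₂/M_CO) = √(46.01/28.01) = 1.282.
With d_CO + d_NO₂ = 146 cm, d_NO₂ = 146/(1 + 1.282) = 63.99 cm.
d_CO = 146 − 63.99 = 82.01 cm.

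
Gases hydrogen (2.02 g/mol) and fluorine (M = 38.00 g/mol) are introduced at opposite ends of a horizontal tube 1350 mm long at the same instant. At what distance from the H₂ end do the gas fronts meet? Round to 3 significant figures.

1100 mm

In equal time, each gas travels a distance ∝ its rate ∝ 1/√M, so d_H₂/d_F₂ = √(M_F₂/M_H₂) = √(38.00/2.02) = 4.337.
With d_H₂ + d_F₂ = 1350 mm, d_F₂ = 1350/(1 + 4.337) = 252.9 mm.
d_H₂ = 1350 − 252.9 = 1100 mm.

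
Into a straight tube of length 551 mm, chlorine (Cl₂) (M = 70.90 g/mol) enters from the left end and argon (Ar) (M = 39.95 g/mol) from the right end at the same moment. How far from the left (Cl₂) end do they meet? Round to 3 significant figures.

In equal time, each gas travels a distance ∝ its rate ∝ 1/√M, so d_Cl₂/d_Ar = √(M_Ar/M_Cl₂) = √(39.95/70.90) = 0.7506.
With d_Cl₂ + d_Ar = 551 mm, d_Ar = 551/(1 + 0.7506) = 314.7 mm.
d_Cl₂ = 551 − 314.7 = 236 mm.

236 mm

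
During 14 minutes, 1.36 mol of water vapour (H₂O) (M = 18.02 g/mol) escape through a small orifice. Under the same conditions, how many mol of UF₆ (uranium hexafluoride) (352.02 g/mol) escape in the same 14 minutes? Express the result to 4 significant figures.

0.3077 mol

Graham's law gives rate_UF₆/rate_H₂O = √(M_H₂O/M_UF₆) = √(18.02/352.02) = √0.05119 = 0.2263.
So the amount for UF₆ is 1.36 × 0.2263 = 0.3077 mol.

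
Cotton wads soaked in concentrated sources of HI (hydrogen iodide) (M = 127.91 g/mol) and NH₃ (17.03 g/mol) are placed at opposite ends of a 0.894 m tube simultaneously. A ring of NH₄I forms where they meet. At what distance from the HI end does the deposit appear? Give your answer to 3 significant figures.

0.239 m

Graham's law gives d_HI/d_NH₃ = rate_HI/rate_NH₃ = √(M_NH₃/M_HI) = √(17.03/127.91) = 0.3649.
With d_HI + d_NH₃ = 0.894 m, d_NH₃ = 0.894/(1 + 0.3649) = 0.6550 m.
d_HI = 0.894 − 0.6550 = 0.239 m.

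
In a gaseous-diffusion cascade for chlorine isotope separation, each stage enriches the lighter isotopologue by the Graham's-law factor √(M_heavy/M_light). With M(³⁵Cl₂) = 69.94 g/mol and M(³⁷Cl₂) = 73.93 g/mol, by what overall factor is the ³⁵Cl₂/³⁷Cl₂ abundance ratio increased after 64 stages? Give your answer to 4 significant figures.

5.903

Each stage multiplies the ratio by α = √(73.93/69.94), so after 64 stages the overall factor is α^64 = (73.93/69.94)^(64/2).
= 1.05705^32 = 5.903.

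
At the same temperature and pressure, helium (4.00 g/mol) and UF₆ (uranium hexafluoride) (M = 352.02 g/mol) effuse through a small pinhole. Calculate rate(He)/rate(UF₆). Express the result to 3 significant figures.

From Graham's law, rate_He/rate_UF₆ = √(M_UF₆/M_He) = √(352.02/4.00) = √88.00 = 9.38.

9.38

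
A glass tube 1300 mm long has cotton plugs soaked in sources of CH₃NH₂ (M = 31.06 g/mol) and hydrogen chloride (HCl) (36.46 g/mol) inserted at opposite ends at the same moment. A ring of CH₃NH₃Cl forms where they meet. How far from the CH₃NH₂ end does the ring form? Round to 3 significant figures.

676 mm

Graham's law gives d_CH₃NH₂/d_HCl = rate_CH₃NH₂/rate_HCl = √(M_HCl/M_CH₃NH₂) = √(36.46/31.06) = 1.083.
With d_CH₃NH₂ + d_HCl = 1300 mm, d_HCl = 1300/(1 + 1.083) = 624.0 mm.
d_CH₃NH₂ = 1300 − 624.0 = 676 mm.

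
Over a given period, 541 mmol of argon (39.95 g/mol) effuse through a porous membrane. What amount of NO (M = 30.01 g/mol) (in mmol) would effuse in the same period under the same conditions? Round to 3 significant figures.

Since effusion rate ∝ 1/√M, rate_NO/rate_Ar = √(M_Ar/M_NO) = √(39.95/30.01) = √1.331 = 1.154.
So the amount for NO is 541 × 1.154 = 624 mmol.

624 mmol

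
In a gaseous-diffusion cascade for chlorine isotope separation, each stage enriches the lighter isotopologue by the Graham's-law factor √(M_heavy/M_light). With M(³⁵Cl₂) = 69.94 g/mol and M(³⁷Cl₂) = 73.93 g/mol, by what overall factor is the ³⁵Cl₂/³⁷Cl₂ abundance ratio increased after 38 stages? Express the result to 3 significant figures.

2.87

After 38 stages the ratio has grown by (√(73.93/69.94))^38 = (73.93/69.94)^(38/2).
= 1.05705^19 = 2.87.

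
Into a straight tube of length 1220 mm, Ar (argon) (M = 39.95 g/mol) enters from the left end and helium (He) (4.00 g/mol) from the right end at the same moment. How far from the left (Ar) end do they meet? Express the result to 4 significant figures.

The fronts meet when d_Ar + d_He = L with d_Ar/d_He = √(M_He/M_Ar) (Graham's law). Here √(M_He/M_Ar) = √(4.00/39.95) = 0.3164.
With d_Ar + d_He = 1220 mm, d_He = 1220/(1 + 0.3164) = 926.8 mm.
d_Ar = 1220 − 926.8 = 293.2 mm.

293.2 mm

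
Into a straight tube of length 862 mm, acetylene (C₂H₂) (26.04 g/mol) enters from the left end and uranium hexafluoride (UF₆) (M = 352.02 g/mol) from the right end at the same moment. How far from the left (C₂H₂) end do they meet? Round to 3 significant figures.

The fronts meet when d_C₂H₂ + d_UF₆ = L with d_C₂H₂/d_UF₆ = √(M_UF₆/M_C₂H₂) (Graham's law). Here √(M_UF₆/M_C₂H₂) = √(352.02/26.04) = 3.677.
With d_C₂H₂ + d_UF₆ = 862 mm, d_UF₆ = 862/(1 + 3.677) = 184.3 mm.
d_C₂H₂ = 862 − 184.3 = 678 mm.

678 mm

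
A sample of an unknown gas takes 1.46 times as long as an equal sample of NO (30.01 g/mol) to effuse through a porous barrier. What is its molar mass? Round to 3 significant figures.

By Graham's law, t_X/t_NO = √(M_X/M_NO).
1.46 = √(M_X/30.01)
M_X = 30.01 × 1.46² = 30.01 × 2.132 = 64.0 g/mol

64.0 g/mol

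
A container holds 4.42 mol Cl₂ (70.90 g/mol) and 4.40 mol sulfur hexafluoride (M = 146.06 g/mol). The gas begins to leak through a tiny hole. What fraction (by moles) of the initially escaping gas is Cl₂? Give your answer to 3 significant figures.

Rate_i ∝ x_i/√M_i (Graham's law weighted by mole fraction), so the effusate composition follows n_i/√M_i.
Mole fraction of Cl₂ in the effusate = (n_Cl₂/√M_Cl₂) / (n_Cl₂/√M_Cl₂ + n_SF₆/√M_SF₆)
= (4.42/√70.90) / (4.42/√70.90 + 4.40/√146.06) = 0.5249/(0.5249 + 0.3641) = 0.590.

0.590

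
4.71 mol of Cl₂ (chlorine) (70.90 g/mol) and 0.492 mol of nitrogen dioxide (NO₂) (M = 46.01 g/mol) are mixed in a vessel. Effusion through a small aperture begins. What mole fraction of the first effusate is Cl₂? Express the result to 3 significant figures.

0.885

Each component's effusion rate ∝ (its partial pressure)·(1/√M) ∝ n_i/√M_i.
x_Cl₂(eff) = (n_Cl₂/√M_Cl₂) / (n_Cl₂/√M_Cl₂ + n_NO₂/√M_NO₂)
= (4.71/√70.90) / (4.71/√70.90 + 0.492/√46.01) = 0.5594/(0.5594 + 0.07253) = 0.885.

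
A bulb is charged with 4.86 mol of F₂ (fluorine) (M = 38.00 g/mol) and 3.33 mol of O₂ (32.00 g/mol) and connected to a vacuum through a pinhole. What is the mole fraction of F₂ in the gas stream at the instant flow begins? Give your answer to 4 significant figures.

0.5725

The effusion rate of species i is ∝ p_i/√M_i ∝ n_i/√M_i.
So x_F₂ in the escaping gas = (n_F₂/√M_F₂) / Σ(n_i/√M_i)
= (4.86/√38.00) / (4.86/√38.00 + 3.33/√32.00) = 0.7884/(0.7884 + 0.5887) = 0.5725.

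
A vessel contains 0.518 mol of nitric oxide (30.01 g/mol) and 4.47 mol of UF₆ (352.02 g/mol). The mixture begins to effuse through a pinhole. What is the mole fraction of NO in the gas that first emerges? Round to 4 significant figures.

0.2841

Effusion rate of each component ∝ n_i/√M_i (partial pressure × 1/√M).
Mole fraction of NO in the effusate = (n_NO/√M_NO) / (n_NO/√M_NO + n_UF₆/√M_UF₆)
= (0.518/√30.01) / (0.518/√30.01 + 4.47/√352.02) = 0.09456/(0.09456 + 0.2382) = 0.2841.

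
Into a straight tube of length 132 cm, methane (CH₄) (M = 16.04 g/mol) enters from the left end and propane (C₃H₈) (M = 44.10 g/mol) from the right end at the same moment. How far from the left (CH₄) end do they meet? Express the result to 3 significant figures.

Graham's law gives d_CH₄/d_C₃H₈ = rate_CH₄/rate_C₃H₈ = √(M_C₃H₈/M_CH₄) = √(44.10/16.04) = 1.658.
With d_CH₄ + d_C₃H₈ = 132 cm, d_C₃H₈ = 132/(1 + 1.658) = 49.66 cm.
d_CH₄ = 132 − 49.66 = 82.3 cm.

82.3 cm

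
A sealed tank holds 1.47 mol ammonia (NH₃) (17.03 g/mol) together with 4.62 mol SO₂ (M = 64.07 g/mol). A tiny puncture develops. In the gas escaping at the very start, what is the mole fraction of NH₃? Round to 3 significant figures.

0.382

Effusion rate of each component ∝ n_i/√M_i (partial pressure × 1/√M).
Mole fraction of NH₃ in the effusate = (n_NH₃/√M_NH₃) / (n_NH₃/√M_NH₃ + n_SO₂/√M_SO₂)
= (1.47/√17.03) / (1.47/√17.03 + 4.62/√64.07) = 0.3562/(0.3562 + 0.5772) = 0.382.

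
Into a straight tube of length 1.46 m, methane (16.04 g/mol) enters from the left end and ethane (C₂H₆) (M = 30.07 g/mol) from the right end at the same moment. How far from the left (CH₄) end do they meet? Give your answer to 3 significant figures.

In equal time, each gas travels a distance ∝ its rate ∝ 1/√M, so d_CH₄/d_C₂H₆ = √(M_C₂H₆/M_CH₄) = √(30.07/16.04) = 1.369.
With d_CH₄ + d_C₂H₆ = 1.46 m, d_C₂H₆ = 1.46/(1 + 1.369) = 0.6162 m.
d_CH₄ = 1.46 − 0.6162 = 0.844 m.

0.844 m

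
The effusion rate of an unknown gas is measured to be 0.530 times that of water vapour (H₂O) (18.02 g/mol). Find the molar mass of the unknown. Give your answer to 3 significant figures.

64.2 g/mol

Using Graham's law: rate_X/rate_H₂O = √(M_H₂O/M_X).
0.530 = √(18.02/M_X)
M_X = 18.02 / 0.530² = 18.02 / 0.2809 = 64.2 g/mol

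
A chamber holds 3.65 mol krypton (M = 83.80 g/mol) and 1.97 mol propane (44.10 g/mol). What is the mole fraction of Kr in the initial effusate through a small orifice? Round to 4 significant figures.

0.5734

Each component's effusion rate ∝ (its partial pressure)·(1/√M) ∝ n_i/√M_i.
x_Kr(eff) = (n_Kr/√M_Kr) / (n_Kr/√M_Kr + n_C₃H₈/√M_C₃H₈)
= (3.65/√83.80) / (3.65/√83.80 + 1.97/√44.10) = 0.3987/(0.3987 + 0.2967) = 0.5734.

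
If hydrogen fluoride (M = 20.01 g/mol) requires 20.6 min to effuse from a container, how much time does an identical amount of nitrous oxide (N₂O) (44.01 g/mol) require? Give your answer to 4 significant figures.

From Graham's law, t_N₂O/t_HF = √(M_N₂O/M_HF) = √(44.01/20.01) = √2.199 = 1.483.
So the time for N₂O is 20.6 × 1.483 = 30.55 min.

30.55 min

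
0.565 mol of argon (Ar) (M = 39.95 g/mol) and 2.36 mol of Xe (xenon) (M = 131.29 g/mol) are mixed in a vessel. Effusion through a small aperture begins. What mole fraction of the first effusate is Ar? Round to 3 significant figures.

The effusion rate of species i is ∝ p_i/√M_i ∝ n_i/√M_i.
x_Ar(eff) = (n_Ar/√M_Ar) / (n_Ar/√M_Ar + n_Xe/√M_Xe)
= (0.565/√39.95) / (0.565/√39.95 + 2.36/√131.29) = 0.08939/(0.08939 + 0.2060) = 0.303.

0.303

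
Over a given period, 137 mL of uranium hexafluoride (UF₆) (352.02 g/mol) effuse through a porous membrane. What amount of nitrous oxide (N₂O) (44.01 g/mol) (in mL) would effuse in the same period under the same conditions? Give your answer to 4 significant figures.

387.5 mL

From Graham's law, rate_N₂O/rate_UF₆ = √(M_UF₆/M_N₂O) = √(352.02/44.01) = √7.999 = 2.828.
So the volume for N₂O is 137 × 2.828 = 387.5 mL.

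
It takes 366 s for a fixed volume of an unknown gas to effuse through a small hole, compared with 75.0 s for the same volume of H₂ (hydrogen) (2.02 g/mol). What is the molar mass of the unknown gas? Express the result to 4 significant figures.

Since effusion rate ∝ 1/√M, t_X/t_H₂ = √(M_X/M_H₂).
366/75.0 = 4.880 = √(M_X/2.02)
M_X = 2.02 × 4.880² = 2.02 × 23.81 = 48.11 g/mol

48.11 g/mol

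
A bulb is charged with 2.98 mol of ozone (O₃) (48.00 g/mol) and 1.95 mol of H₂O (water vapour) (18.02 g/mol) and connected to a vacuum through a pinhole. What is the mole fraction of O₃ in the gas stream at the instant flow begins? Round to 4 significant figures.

Each component's effusion rate ∝ (its partial pressure)·(1/√M) ∝ n_i/√M_i.
Mole fraction of O₃ in the effusate = (n_O₃/√M_O₃) / (n_O₃/√M_O₃ + n_H₂O/√M_H₂O)
= (2.98/√48.00) / (2.98/√48.00 + 1.95/√18.02) = 0.4301/(0.4301 + 0.4594) = 0.4836.

0.4836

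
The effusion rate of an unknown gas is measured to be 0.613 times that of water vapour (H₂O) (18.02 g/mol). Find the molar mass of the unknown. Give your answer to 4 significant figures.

Since effusion rate ∝ 1/√M, rate_X/rate_H₂O = √(M_H₂O/M_X).
0.613 = √(18.02/M_X)
M_X = 18.02 / 0.613² = 18.02 / 0.3758 = 47.95 g/mol

47.95 g/mol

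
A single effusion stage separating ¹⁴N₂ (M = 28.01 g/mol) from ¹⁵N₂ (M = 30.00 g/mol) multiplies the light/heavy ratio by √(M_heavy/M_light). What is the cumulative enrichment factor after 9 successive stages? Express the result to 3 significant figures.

1.36

The single-stage factor is √(M_heavy/M_light), so 9 stages give [√(30.00/28.01)]^9 = (30.00/28.01)^(9/2).
= 1.07105^(9/2) = 1.36.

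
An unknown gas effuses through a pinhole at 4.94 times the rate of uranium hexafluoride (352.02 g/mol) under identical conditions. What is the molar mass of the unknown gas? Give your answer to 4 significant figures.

Since effusion rate ∝ 1/√M, rate_X/rate_UF₆ = √(M_UF₆/M_X).
4.94 = √(352.02/M_X)
M_X = 352.02 / 4.94² = 352.02 / 24.40 = 14.42 g/mol

14.42 g/mol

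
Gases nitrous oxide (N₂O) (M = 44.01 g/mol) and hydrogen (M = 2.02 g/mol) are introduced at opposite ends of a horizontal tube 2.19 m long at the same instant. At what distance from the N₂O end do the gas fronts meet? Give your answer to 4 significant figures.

0.3864 m

Graham's law gives d_N₂O/d_H₂ = rate_N₂O/rate_H₂ = √(M_H₂/M_N₂O) = √(2.02/44.01) = 0.2142.
With d_N₂O + d_H₂ = 2.19 m, d_H₂ = 2.19/(1 + 0.2142) = 1.804 m.
d_N₂O = 2.19 − 1.804 = 0.3864 m.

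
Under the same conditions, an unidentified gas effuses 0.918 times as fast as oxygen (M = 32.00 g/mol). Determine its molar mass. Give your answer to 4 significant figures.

Using Graham's law: rate_X/rate_O₂ = √(M_O₂/M_X).
0.918 = √(32.00/M_X)
M_X = 32.00 / 0.918² = 32.00 / 0.8427 = 37.97 g/mol

37.97 g/mol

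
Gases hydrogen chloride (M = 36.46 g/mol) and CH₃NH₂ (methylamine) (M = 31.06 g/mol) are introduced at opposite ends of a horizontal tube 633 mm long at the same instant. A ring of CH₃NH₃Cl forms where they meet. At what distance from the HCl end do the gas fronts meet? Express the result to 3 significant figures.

304 mm

Graham's law gives d_HCl/d_CH₃NH₂ = rate_HCl/rate_CH₃NH₂ = √(M_CH₃NH₂/M_HCl) = √(31.06/36.46) = 0.9230.
With d_HCl + d_CH₃NH₂ = 633 mm, d_CH₃NH₂ = 633/(1 + 0.9230) = 329.2 mm.
d_HCl = 633 − 329.2 = 304 mm.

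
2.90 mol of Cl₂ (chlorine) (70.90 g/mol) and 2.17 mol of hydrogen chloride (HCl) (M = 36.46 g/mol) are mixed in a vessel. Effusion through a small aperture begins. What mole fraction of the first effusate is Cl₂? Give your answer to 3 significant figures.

0.489

The effusion rate of species i is ∝ p_i/√M_i ∝ n_i/√M_i.
Mole fraction of Cl₂ in the effusate = (n_Cl₂/√M_Cl₂) / (n_Cl₂/√M_Cl₂ + n_HCl/√M_HCl)
= (2.90/√70.90) / (2.90/√70.90 + 2.17/√36.46) = 0.3444/(0.3444 + 0.3594) = 0.489.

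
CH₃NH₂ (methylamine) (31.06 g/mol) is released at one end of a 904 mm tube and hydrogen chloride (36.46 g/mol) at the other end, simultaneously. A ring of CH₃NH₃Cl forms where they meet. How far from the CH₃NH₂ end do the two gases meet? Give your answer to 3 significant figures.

470 mm

Distances travelled in equal time are proportional to diffusion rates, so d_CH₃NH₂/d_HCl = √(M_HCl/M_CH₃NH₂) = √(36.46/31.06) = 1.083.
With d_CH₃NH₂ + d_HCl = 904 mm, d_HCl = 904/(1 + 1.083) = 433.9 mm.
d_CH₃NH₂ = 904 − 433.9 = 470 mm.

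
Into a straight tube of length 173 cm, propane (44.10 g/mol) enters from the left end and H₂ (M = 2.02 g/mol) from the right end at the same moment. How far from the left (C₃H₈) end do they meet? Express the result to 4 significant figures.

The fronts meet when d_C₃H₈ + d_H₂ = L with d_C₃H₈/d_H₂ = √(M_H₂/M_C₃H₈) (Graham's law). Here √(M_H₂/M_C₃H₈) = √(2.02/44.10) = 0.2140.
With d_C₃H₈ + d_H₂ = 173 cm, d_H₂ = 173/(1 + 0.2140) = 142.5 cm.
d_C₃H₈ = 173 − 142.5 = 30.50 cm.

30.50 cm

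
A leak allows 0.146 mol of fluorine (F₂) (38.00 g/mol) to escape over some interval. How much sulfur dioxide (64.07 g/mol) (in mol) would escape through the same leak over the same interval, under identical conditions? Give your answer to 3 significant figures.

From Graham's law, rate_SO₂/rate_F₂ = √(M_F₂/M_SO₂) = √(38.00/64.07) = √0.5931 = 0.7701.
So the amount for SO₂ is 0.146 × 0.7701 = 0.112 mol.

0.112 mol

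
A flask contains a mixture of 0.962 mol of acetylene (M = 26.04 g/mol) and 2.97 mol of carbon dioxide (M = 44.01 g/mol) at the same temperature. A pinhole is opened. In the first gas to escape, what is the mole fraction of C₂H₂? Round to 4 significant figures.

0.2963

Each component's effusion rate ∝ (its partial pressure)·(1/√M) ∝ n_i/√M_i.
x_C₂H₂(eff) = (n_C₂H₂/√M_C₂H₂) / (n_C₂H₂/√M_C₂H₂ + n_CO₂/√M_CO₂)
= (0.962/√26.04) / (0.962/√26.04 + 2.97/√44.01) = 0.1885/(0.1885 + 0.4477) = 0.2963.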